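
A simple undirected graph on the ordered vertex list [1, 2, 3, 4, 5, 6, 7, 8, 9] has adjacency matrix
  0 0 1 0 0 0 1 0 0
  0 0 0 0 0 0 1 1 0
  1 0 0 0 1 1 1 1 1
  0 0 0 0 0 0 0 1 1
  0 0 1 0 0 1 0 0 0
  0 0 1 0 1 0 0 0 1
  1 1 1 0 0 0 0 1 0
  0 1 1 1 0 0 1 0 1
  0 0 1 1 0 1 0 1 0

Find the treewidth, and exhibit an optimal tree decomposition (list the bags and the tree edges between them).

The largest bag has 3 vertices, giving width 2; this decomposition certifies tw(G) ≤ 2. Conversely, {2, 7, 8} is a clique of size 3, and the vertices of any clique must share a bag in every tree decomposition; so some bag has ≥ 3 vertices and tw(G) ≥ 2. Therefore the treewidth is 2.

Treewidth 2.
One optimal decomposition is:
Bags: B1 = {4, 8, 9}  B2 = {3, 8, 9}  B3 = {3, 7, 8}  B4 = {2, 7, 8}  B5 = {1, 3, 7}  B6 = {3, 6, 9}  B7 = {3, 5, 6}
Tree: B1–B2, B2–B3, B3–B4, B3–B5, B2–B6, B6–B7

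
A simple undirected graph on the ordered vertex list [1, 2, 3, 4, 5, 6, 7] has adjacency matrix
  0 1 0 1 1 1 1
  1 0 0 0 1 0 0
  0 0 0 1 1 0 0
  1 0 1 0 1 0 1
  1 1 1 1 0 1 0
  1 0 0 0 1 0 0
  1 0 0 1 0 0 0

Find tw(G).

A width-2 tree decomposition is:
Bags: B1 = {1, 4, 5}  B2 = {1, 2, 5}  B3 = {1, 4, 7}  B4 = {1, 5, 6}  B5 = {3, 4, 5}
Tree: B1–B2, B1–B3, B2–B4, B1–B5
Each bag holds 3 vertices, so the decomposition has width 2, which upper-bounds the treewidth. Conversely, {1, 2, 5} is a clique of size 3, and the vertices of any clique must share a bag in every tree decomposition; so some bag has ≥ 3 vertices and tw(G) ≥ 2. Hence tw(G) = 2 exactly.

2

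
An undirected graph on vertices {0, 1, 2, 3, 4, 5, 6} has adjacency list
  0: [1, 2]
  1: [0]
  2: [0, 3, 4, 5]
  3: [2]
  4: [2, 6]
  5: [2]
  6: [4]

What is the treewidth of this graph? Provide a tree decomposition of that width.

Treewidth 1.
One such decomposition:
Bags: B1 = {2, 5}  B2 = {0, 2}  B3 = {2, 3}  B4 = {0, 1}  B5 = {2, 4}  B6 = {4, 6}
Tree: B1–B2, B2–B3, B2–B4, B2–B5, B5–B6

Each bag holds 2 vertices, so the decomposition has width 1, which upper-bounds the treewidth. Any graph with an edge has treewidth ≥ 1, and G has the edge 5–2. The upper and lower bounds meet at 1, so that is the treewidth.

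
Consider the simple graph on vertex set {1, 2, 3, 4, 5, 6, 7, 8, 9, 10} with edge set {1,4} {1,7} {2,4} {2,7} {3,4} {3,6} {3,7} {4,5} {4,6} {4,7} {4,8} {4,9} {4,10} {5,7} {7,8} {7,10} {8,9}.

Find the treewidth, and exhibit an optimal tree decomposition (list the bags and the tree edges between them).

Every bag has size at most 3, so the width is 3 − 1 = 2 and tw(G) ≤ 2. Conversely, {4, 8, 9} is a clique of size 3, and the vertices of any clique must share a bag in every tree decomposition; so some bag has ≥ 3 vertices and tw(G) ≥ 2. Combining the bounds, tw(G) = 2.

Treewidth 2.
One optimal decomposition is:
Bags: B1 = {4, 7, 8}  B2 = {3, 4, 7}  B3 = {4, 8, 9}  B4 = {3, 4, 6}  B5 = {1, 4, 7}  B6 = {4, 5, 7}  B7 = {2, 4, 7}  B8 = {4, 7, 10}
Tree: B1–B2, B1–B3, B2–B4, B1–B5, B2–B6, B1–B7, B1–B8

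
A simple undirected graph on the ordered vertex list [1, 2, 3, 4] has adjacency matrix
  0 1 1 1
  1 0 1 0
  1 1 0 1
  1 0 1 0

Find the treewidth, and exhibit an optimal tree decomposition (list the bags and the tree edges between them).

Treewidth 2.
One optimal decomposition is:
Bags: B1 = {1, 2, 3}  B2 = {1, 3, 4}
Tree: B1–B2

The largest bag has 3 vertices, giving width 2; this decomposition certifies tw(G) ≤ 2. On the other hand G contains the 3-clique {1, 2, 3}. A clique must lie in a single bag of any decomposition, so no decomposition can have width below 2. The upper and lower bounds meet at 2, so that is the treewidth.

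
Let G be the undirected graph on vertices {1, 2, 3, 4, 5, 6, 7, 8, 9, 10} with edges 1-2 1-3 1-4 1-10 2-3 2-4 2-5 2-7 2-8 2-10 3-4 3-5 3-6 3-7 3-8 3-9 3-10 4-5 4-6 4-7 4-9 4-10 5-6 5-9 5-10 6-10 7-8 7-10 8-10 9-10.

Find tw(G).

A width-4 tree decomposition is:
Bags: B1 = {3, 4, 5, 9, 10}  B2 = {2, 3, 4, 5, 10}  B3 = {2, 3, 4, 7, 10}  B4 = {1, 2, 3, 4, 10}  B5 = {3, 4, 5, 6, 10}  B6 = {2, 3, 7, 8, 10}
Tree: B1–B2, B2–B3, B3–B4, B1–B5, B3–B6
The largest bag has 5 vertices, giving width 4; this decomposition certifies tw(G) ≤ 4. On the other hand G contains the 5-clique {2, 3, 7, 8, 10}. A clique must lie in a single bag of any decomposition, so no decomposition can have width below 4. Combining the bounds, tw(G) = 4.

4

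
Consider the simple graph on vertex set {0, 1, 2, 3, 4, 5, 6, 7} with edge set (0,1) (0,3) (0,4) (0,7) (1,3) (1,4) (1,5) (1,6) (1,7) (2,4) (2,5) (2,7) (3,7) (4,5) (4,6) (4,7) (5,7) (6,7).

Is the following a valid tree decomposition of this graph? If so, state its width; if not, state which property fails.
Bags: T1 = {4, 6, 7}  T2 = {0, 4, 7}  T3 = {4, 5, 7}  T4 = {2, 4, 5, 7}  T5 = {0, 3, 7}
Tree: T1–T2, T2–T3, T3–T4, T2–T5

A tree decomposition must satisfy three properties: every vertex lies in some bag; for every edge, both endpoints lie together in some bag; and for every vertex, the bags containing it form a connected subtree. Here vertex 1 appears in no bag, so the decomposition is invalid.

No — vertex 1 appears in no bag.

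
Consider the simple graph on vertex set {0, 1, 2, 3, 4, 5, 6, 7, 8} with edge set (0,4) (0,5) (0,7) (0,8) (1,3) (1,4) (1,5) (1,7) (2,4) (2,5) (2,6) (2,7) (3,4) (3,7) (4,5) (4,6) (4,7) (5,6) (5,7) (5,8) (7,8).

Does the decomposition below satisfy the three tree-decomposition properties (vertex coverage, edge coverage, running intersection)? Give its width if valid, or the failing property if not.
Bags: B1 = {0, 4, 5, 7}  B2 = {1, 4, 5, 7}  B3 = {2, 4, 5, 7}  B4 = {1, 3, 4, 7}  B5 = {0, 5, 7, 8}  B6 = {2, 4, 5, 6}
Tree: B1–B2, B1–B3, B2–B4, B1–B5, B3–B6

Yes; width 3.

Vertex coverage: the bags together contain {0, 1, 2, 3, 4, 5, 6, 7, 8}, the full vertex set. Edge coverage: each edge of G has both endpoints in at least one bag. Running intersection: for every vertex, the bags containing it form a connected subtree. All three properties hold, so this is a valid tree decomposition of width max|bag| − 1 = 3, and hence tw(G) ≤ 3.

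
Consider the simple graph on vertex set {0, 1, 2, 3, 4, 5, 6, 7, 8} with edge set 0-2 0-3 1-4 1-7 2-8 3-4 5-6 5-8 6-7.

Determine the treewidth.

A width-2 tree decomposition is:
Bags: B1 = {2, 5, 8}  B2 = {2, 5, 6}  B3 = {2, 6, 7}  B4 = {1, 2, 7}  B5 = {1, 2, 4}  B6 = {2, 3, 4}  B7 = {0, 2, 3}
Tree: B1–B2, B2–B3, B3–B4, B4–B5, B5–B6, B6–B7
Each bag holds 3 vertices, so the decomposition has width 2, which upper-bounds the treewidth. Since 2–8–5–6–7–1–4–3–0–2 is a cycle in G, G is not acyclic. Forests are exactly the graphs of treewidth ≤ 1, so tw(G) ≥ 2. Therefore the treewidth is 2.

2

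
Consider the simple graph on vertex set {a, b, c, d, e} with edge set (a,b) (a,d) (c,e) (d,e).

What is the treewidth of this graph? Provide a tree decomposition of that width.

Treewidth 1.
Bags: B1 = {a, b}  B2 = {a, d}  B3 = {d, e}  B4 = {c, e}
Tree: B1–B2, B2–B3, B3–B4

Every bag has size at most 2, so the width is 2 − 1 = 1 and tw(G) ≤ 1. Any graph with an edge has treewidth ≥ 1, and G has the edge b–a. Combining the bounds, tw(G) = 1.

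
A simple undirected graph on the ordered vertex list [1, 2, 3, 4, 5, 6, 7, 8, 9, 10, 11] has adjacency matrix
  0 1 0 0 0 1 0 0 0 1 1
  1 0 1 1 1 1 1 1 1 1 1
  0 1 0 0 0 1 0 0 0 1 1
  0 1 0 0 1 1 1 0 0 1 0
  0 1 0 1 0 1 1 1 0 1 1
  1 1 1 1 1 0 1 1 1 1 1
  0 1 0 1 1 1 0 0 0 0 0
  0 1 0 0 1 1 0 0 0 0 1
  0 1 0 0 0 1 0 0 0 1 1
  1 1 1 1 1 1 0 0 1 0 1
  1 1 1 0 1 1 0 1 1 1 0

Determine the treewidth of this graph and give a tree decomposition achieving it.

Each bag holds 5 vertices, so the decomposition has width 4, which upper-bounds the treewidth. For the lower bound, the 5 vertices {2, 5, 6, 8, 11} are pairwise adjacent, and any tree decomposition puts a clique entirely inside one bag — forcing width ≥ 4. Therefore the treewidth is 4.

Treewidth 4.
One optimal decomposition is:
Bags: B1 = {2, 5, 6, 10, 11}  B2 = {2, 5, 6, 8, 11}  B3 = {2, 6, 9, 10, 11}  B4 = {2, 3, 6, 10, 11}  B5 = {1, 2, 6, 10, 11}  B6 = {2, 4, 5, 6, 10}  B7 = {2, 4, 5, 6, 7}
Tree: B1–B2, B1–B3, B1–B4, B3–B5, B1–B6, B6–B7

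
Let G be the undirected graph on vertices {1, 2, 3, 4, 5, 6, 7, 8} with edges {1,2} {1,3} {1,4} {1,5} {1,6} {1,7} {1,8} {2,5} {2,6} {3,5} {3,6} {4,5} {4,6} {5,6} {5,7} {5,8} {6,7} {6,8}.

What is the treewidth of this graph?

3

A width-3 tree decomposition is:
Bags: B1 = {1, 4, 5, 6}  B2 = {1, 5, 6, 7}  B3 = {1, 5, 6, 8}  B4 = {1, 2, 5, 6}  B5 = {1, 3, 5, 6}
Tree: B1–B2, B1–B3, B1–B4, B4–B5
The largest bag has 4 vertices, giving width 3; this decomposition certifies tw(G) ≤ 3. For the lower bound, the 4 vertices {1, 2, 5, 6} are pairwise adjacent, and any tree decomposition puts a clique entirely inside one bag — forcing width ≥ 3. Therefore the treewidth is 3.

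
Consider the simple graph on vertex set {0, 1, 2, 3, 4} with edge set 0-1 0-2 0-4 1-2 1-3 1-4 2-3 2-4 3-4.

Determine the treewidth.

A width-3 tree decomposition is:
Bags: B1 = {1, 2, 3, 4}  B2 = {0, 1, 2, 4}
Tree: B1–B2
Each bag holds 4 vertices, so the decomposition has width 3, which upper-bounds the treewidth. Conversely, {0, 1, 2, 4} is a clique of size 4, and the vertices of any clique must share a bag in every tree decomposition; so some bag has ≥ 4 vertices and tw(G) ≥ 3. Combining the bounds, tw(G) = 3.

3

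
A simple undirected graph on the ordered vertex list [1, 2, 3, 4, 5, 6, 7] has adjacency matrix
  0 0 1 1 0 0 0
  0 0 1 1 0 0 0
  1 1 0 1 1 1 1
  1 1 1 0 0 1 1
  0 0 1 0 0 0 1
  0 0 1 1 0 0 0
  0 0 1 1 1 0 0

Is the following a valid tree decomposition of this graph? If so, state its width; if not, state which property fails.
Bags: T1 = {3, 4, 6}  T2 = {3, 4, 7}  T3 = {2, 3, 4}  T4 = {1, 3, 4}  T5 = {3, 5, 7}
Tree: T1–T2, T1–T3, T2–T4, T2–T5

Vertex coverage: the bags together contain {1, 2, 3, 4, 5, 6, 7}, the full vertex set. Edge coverage: each edge of G has both endpoints in at least one bag. Running intersection: for every vertex, the bags containing it form a connected subtree. All three properties hold, so this is a valid tree decomposition of width max|bag| − 1 = 2, and hence tw(G) ≤ 2.

Yes; width 2.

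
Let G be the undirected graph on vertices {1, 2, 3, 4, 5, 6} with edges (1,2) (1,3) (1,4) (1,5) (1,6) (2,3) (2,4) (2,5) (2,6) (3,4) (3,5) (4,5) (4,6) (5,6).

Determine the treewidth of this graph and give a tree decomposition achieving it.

Treewidth 4.
One such decomposition:
Bags: B1 = {1, 2, 4, 5, 6}  B2 = {1, 2, 3, 4, 5}
Tree: B1–B2

Each bag holds 5 vertices, so the decomposition has width 4, which upper-bounds the treewidth. On the other hand G contains the 5-clique {1, 2, 3, 4, 5}. A clique must lie in a single bag of any decomposition, so no decomposition can have width below 4. Combining the bounds, tw(G) = 4.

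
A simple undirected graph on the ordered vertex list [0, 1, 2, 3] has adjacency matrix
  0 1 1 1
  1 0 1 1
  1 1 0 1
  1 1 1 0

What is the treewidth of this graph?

3

A width-3 tree decomposition is:
Bags: B1 = {0, 1, 2, 3}
Tree: (single bag)
With just one bag of size 4, the width is 4 − 1 = 3, so tw(G) ≤ 3. Conversely, {0, 1, 2, 3} is a clique of size 4, and the vertices of any clique must share a bag in every tree decomposition; so some bag has ≥ 4 vertices and tw(G) ≥ 3. Combining the bounds, tw(G) = 3.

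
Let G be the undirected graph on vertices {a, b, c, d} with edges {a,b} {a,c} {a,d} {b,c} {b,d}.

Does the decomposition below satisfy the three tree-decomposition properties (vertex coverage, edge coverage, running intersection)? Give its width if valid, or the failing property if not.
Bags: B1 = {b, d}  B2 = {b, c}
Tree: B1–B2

No — vertex a appears in no bag.

A tree decomposition must satisfy three properties: every vertex lies in some bag; for every edge, both endpoints lie together in some bag; and for every vertex, the bags containing it form a connected subtree. Here vertex a appears in no bag, so the decomposition is invalid.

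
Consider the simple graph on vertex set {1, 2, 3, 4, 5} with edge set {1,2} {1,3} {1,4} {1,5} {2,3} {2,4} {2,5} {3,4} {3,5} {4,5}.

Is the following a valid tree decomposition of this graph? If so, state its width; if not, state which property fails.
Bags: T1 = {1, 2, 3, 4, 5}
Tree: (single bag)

Every vertex of G appears in some bag (union = {1, 2, 3, 4, 5}); every edge is covered by a bag; and for each vertex v the set of bags containing v is connected in the bag tree. The decomposition is therefore valid. The largest bag has 5 vertices, so the width is 4.

Yes; width 4.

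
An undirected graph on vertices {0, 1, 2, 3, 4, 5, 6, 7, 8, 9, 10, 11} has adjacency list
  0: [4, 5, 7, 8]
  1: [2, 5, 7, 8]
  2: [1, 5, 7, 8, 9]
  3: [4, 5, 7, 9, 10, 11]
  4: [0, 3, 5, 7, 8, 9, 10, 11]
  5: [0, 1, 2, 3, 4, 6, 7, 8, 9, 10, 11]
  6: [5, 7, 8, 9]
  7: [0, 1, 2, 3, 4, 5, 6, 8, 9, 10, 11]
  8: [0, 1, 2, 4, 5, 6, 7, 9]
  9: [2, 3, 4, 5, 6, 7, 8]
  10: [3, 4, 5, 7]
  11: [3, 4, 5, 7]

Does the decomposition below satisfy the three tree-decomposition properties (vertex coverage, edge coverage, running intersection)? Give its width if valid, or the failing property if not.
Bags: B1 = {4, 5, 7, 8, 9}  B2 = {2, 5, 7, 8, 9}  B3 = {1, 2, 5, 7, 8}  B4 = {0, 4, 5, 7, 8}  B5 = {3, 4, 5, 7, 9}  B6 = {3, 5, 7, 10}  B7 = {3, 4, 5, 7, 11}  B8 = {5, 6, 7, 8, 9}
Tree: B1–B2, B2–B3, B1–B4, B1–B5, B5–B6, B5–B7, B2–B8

A tree decomposition must satisfy three properties: every vertex lies in some bag; for every edge, both endpoints lie together in some bag; and for every vertex, the bags containing it form a connected subtree. Here edge (4,10) lies in no bag, so the decomposition is invalid.

No — edge (4,10) lies in no bag.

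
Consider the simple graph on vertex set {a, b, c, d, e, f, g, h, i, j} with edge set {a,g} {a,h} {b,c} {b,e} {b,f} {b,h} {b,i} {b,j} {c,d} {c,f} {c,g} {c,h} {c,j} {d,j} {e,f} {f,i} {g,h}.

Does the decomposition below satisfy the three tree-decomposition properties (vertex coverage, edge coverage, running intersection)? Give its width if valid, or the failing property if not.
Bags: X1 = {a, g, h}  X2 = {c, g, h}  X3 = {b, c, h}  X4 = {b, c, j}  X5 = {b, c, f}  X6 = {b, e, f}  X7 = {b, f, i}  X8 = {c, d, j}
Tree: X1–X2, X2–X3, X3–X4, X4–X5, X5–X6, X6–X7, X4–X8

Yes; width 2.

Every vertex of G appears in some bag (union = {a, b, c, d, e, f, g, h, i, j}); every edge is covered by a bag; and for each vertex v the set of bags containing v is connected in the bag tree. The decomposition is therefore valid. The largest bag has 3 vertices, so the width is 2.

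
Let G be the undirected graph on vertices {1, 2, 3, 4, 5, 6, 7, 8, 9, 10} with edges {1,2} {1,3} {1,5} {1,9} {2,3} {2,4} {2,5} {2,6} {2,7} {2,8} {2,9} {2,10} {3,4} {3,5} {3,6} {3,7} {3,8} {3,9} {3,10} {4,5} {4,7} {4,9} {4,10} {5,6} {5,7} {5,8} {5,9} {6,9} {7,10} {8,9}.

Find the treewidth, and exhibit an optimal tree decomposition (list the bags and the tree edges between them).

Each bag holds 5 vertices, so the decomposition has width 4, which upper-bounds the treewidth. On the other hand G contains the 5-clique {2, 3, 4, 7, 10}. A clique must lie in a single bag of any decomposition, so no decomposition can have width below 4. Hence tw(G) = 4 exactly.

Treewidth 4.
One such decomposition:
Bags: B1 = {2, 3, 4, 5, 9}  B2 = {2, 3, 4, 5, 7}  B3 = {2, 3, 5, 8, 9}  B4 = {2, 3, 5, 6, 9}  B5 = {1, 2, 3, 5, 9}  B6 = {2, 3, 4, 7, 10}
Tree: B1–B2, B1–B3, B3–B4, B1–B5, B2–B6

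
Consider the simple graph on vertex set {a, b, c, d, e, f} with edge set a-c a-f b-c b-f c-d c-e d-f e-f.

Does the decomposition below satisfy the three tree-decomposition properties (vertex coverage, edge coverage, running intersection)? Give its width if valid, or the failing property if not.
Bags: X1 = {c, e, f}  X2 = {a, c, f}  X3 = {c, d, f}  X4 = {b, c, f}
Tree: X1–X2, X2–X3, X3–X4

Yes; width 2.

Checking the three conditions: (i) the bags cover all of {a, b, c, d, e, f}; (ii) for each edge, some bag contains both endpoints; (iii) the bags containing any fixed vertex form a subtree. All hold, so the decomposition is valid with width 3 − 1 = 2.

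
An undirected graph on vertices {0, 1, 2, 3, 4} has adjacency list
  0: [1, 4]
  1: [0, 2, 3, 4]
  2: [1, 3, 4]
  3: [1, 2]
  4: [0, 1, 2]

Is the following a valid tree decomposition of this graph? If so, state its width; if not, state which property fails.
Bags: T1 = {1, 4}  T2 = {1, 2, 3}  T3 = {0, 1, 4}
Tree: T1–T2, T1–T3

No — edge (2,4) lies in no bag.

A tree decomposition must satisfy three properties: every vertex lies in some bag; for every edge, both endpoints lie together in some bag; and for every vertex, the bags containing it form a connected subtree. Here edge (2,4) lies in no bag, so the decomposition is invalid.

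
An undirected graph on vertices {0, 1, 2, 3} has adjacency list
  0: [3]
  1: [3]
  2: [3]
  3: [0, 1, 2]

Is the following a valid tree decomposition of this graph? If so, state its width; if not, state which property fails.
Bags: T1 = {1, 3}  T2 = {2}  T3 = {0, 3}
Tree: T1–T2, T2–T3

A tree decomposition must satisfy three properties: every vertex lies in some bag; for every edge, both endpoints lie together in some bag; and for every vertex, the bags containing it form a connected subtree. Here edge (3,2) lies in no bag, so the decomposition is invalid.

No — edge (3,2) lies in no bag.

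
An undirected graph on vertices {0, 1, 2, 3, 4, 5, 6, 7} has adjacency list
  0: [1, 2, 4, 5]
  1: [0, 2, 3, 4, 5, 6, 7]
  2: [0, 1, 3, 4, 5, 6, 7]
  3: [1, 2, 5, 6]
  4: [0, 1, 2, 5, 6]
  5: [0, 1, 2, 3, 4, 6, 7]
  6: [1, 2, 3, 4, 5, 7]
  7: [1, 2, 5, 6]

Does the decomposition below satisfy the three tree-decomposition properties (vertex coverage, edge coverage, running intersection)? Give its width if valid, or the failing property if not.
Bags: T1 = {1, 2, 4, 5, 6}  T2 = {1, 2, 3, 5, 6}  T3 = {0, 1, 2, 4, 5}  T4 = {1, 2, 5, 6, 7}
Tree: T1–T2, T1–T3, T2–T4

Vertex coverage: the bags together contain {0, 1, 2, 3, 4, 5, 6, 7}, the full vertex set. Edge coverage: each edge of G has both endpoints in at least one bag. Running intersection: for every vertex, the bags containing it form a connected subtree. All three properties hold, so this is a valid tree decomposition of width max|bag| − 1 = 4, and hence tw(G) ≤ 4.

Yes; width 4.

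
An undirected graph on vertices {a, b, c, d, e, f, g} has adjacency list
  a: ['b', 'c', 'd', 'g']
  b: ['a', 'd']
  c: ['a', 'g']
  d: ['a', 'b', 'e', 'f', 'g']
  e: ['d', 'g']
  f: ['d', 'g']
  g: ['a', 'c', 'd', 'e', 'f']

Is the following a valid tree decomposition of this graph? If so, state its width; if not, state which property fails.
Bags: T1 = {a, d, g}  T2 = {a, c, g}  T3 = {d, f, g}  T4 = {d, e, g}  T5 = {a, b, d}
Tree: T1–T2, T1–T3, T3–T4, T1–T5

Yes; width 2.

Checking the three conditions: (i) the bags cover all of {a, b, c, d, e, f, g}; (ii) for each edge, some bag contains both endpoints; (iii) the bags containing any fixed vertex form a subtree. All hold, so the decomposition is valid with width 3 − 1 = 2.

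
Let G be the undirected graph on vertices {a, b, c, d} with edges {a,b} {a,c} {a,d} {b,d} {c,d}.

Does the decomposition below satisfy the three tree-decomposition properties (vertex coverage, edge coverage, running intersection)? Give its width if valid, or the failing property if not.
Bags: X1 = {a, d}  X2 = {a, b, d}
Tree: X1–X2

No — vertex c appears in no bag.

A tree decomposition must satisfy three properties: every vertex lies in some bag; for every edge, both endpoints lie together in some bag; and for every vertex, the bags containing it form a connected subtree. Here vertex c appears in no bag, so the decomposition is invalid.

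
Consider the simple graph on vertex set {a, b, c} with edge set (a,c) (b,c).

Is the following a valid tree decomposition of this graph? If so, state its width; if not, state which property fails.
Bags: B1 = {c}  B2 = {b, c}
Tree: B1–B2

A tree decomposition must satisfy three properties: every vertex lies in some bag; for every edge, both endpoints lie together in some bag; and for every vertex, the bags containing it form a connected subtree. Here vertex a appears in no bag, so the decomposition is invalid.

No — vertex a appears in no bag.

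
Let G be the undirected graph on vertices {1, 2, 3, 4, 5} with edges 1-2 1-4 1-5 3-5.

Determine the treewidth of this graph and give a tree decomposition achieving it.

Treewidth 1.
One optimal decomposition is:
Bags: B1 = {1, 5}  B2 = {3, 5}  B3 = {1, 2}  B4 = {1, 4}
Tree: B1–B2, B1–B3, B3–B4

Each bag holds 2 vertices, so the decomposition has width 1, which upper-bounds the treewidth. G has an edge, so its treewidth is at least 1. Combining the bounds, tw(G) = 1.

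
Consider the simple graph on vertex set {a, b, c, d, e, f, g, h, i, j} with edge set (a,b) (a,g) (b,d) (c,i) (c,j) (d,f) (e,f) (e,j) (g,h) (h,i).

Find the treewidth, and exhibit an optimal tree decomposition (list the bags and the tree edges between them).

Treewidth 2.
Bags: B1 = {d, e, f}  B2 = {d, e, j}  B3 = {c, d, j}  B4 = {c, d, i}  B5 = {d, h, i}  B6 = {d, g, h}  B7 = {a, d, g}  B8 = {a, b, d}
Tree: B1–B2, B2–B3, B3–B4, B4–B5, B5–B6, B6–B7, B7–B8

Each bag holds 3 vertices, so the decomposition has width 2, which upper-bounds the treewidth. For the lower bound, G contains the cycle d–f–e–j–c–i–h–g–a–b–d, so G is not a forest; only forests have treewidth ≤ 1, hence tw(G) ≥ 2. Therefore the treewidth is 2.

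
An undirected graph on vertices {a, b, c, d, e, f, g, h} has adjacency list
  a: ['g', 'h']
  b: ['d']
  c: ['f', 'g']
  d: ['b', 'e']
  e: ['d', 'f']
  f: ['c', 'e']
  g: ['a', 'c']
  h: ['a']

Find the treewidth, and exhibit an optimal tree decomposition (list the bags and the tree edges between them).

Each bag holds 2 vertices, so the decomposition has width 1, which upper-bounds the treewidth. Since G has at least one edge (e.g. b–d), it is not an edgeless graph, so tw(G) ≥ 1. Combining the bounds, tw(G) = 1.

Treewidth 1.
One such decomposition:
Bags: B1 = {b, d}  B2 = {d, e}  B3 = {e, f}  B4 = {c, f}  B5 = {c, g}  B6 = {a, g}  B7 = {a, h}
Tree: B1–B2, B2–B3, B3–B4, B4–B5, B5–B6, B6–B7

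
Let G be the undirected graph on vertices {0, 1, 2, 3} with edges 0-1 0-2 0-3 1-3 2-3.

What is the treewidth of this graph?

A width-2 tree decomposition is:
Bags: B1 = {0, 2, 3}  B2 = {0, 1, 3}
Tree: B1–B2
Every bag has size at most 3, so the width is 3 − 1 = 2 and tw(G) ≤ 2. For the lower bound, the 3 vertices {0, 1, 3} are pairwise adjacent, and any tree decomposition puts a clique entirely inside one bag — forcing width ≥ 2. Therefore the treewidth is 2.

2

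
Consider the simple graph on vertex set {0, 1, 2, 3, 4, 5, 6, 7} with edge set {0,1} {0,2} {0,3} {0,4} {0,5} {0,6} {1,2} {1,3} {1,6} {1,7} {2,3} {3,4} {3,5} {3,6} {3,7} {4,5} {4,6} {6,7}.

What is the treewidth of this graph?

3

A width-3 tree decomposition is:
Bags: B1 = {0, 1, 3, 6}  B2 = {1, 3, 6, 7}  B3 = {0, 1, 2, 3}  B4 = {0, 3, 4, 6}  B5 = {0, 3, 4, 5}
Tree: B1–B2, B1–B3, B1–B4, B4–B5
Each bag holds 4 vertices, so the decomposition has width 3, which upper-bounds the treewidth. For the lower bound, the 4 vertices {0, 1, 2, 3} are pairwise adjacent, and any tree decomposition puts a clique entirely inside one bag — forcing width ≥ 3. Hence tw(G) = 3 exactly.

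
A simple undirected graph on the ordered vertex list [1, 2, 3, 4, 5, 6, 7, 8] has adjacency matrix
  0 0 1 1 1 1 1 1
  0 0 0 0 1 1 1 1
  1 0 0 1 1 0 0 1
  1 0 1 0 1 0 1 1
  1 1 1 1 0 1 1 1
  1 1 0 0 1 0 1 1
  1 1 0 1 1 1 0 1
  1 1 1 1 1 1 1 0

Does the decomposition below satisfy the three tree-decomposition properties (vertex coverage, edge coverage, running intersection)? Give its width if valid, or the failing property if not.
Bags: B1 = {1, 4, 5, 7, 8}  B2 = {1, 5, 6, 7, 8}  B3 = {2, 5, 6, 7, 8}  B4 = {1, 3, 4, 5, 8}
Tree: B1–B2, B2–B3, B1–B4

Yes; width 4.

Vertex coverage: the bags together contain {1, 2, 3, 4, 5, 6, 7, 8}, the full vertex set. Edge coverage: each edge of G has both endpoints in at least one bag. Running intersection: for every vertex, the bags containing it form a connected subtree. All three properties hold, so this is a valid tree decomposition of width max|bag| − 1 = 4, and hence tw(G) ≤ 4.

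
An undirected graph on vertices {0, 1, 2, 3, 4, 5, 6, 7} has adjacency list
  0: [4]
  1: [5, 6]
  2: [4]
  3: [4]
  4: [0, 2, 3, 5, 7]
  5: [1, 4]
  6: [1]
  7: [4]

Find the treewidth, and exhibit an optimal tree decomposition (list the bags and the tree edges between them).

Treewidth 1.
Bags: B1 = {0, 4}  B2 = {2, 4}  B3 = {4, 5}  B4 = {1, 5}  B5 = {1, 6}  B6 = {3, 4}  B7 = {4, 7}
Tree: B1–B2, B2–B3, B3–B4, B4–B5, B1–B6, B3–B7

Every bag has size at most 2, so the width is 2 − 1 = 1 and tw(G) ≤ 1. Since G has at least one edge (e.g. 4–0), it is not an edgeless graph, so tw(G) ≥ 1. The upper and lower bounds meet at 1, so that is the treewidth.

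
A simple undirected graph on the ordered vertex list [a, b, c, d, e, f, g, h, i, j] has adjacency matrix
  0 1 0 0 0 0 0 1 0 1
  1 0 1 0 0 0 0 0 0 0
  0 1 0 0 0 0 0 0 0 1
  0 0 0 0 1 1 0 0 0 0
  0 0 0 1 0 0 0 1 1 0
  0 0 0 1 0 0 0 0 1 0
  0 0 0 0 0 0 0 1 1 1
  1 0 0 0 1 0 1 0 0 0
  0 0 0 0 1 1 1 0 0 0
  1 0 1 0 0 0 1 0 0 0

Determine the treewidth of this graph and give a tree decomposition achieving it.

Each bag holds 3 vertices, so the decomposition has width 2, which upper-bounds the treewidth. The edges f–d–e–i–f form a cycle, so G is not a tree and its treewidth is at least 2. The upper and lower bounds meet at 2, so that is the treewidth.

Treewidth 2.
Bags: B1 = {d, f, i}  B2 = {d, e, i}  B3 = {e, g, i}  B4 = {e, g, h}  B5 = {g, h, j}  B6 = {a, h, j}  B7 = {a, c, j}  B8 = {a, b, c}
Tree: B1–B2, B2–B3, B3–B4, B4–B5, B5–B6, B6–B7, B7–B8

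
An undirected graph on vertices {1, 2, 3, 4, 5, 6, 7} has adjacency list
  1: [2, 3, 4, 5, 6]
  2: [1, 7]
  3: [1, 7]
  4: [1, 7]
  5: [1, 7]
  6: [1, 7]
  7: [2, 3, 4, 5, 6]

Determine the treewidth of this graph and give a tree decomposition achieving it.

Treewidth 2.
One optimal decomposition is:
Bags: B1 = {1, 6, 7}  B2 = {1, 4, 7}  B3 = {1, 2, 7}  B4 = {1, 3, 7}  B5 = {1, 5, 7}
Tree: B1–B2, B2–B3, B3–B4, B4–B5

Every bag has size at most 3, so the width is 3 − 1 = 2 and tw(G) ≤ 2. The edges 7–6–1–4–7 form a cycle, so G is not a tree and its treewidth is at least 2. Combining the bounds, tw(G) = 2.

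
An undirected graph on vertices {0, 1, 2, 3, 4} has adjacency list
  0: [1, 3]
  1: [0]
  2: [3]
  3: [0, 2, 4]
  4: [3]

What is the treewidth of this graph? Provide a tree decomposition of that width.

Treewidth 1.
One such decomposition:
Bags: B1 = {0, 1}  B2 = {0, 3}  B3 = {3, 4}  B4 = {2, 3}
Tree: B1–B2, B2–B3, B3–B4

Every bag has size at most 2, so the width is 2 − 1 = 1 and tw(G) ≤ 1. Since G has at least one edge (e.g. 1–0), it is not an edgeless graph, so tw(G) ≥ 1. Combining the bounds, tw(G) = 1.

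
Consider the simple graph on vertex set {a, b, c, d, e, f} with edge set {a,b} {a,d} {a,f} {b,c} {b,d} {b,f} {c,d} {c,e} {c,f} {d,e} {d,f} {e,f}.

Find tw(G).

A width-3 tree decomposition is:
Bags: B1 = {a, b, d, f}  B2 = {b, c, d, f}  B3 = {c, d, e, f}
Tree: B1–B2, B2–B3
Every bag has size at most 4, so the width is 4 − 1 = 3 and tw(G) ≤ 3. On the other hand G contains the 4-clique {c, d, e, f}. A clique must lie in a single bag of any decomposition, so no decomposition can have width below 3. Therefore the treewidth is 3.

3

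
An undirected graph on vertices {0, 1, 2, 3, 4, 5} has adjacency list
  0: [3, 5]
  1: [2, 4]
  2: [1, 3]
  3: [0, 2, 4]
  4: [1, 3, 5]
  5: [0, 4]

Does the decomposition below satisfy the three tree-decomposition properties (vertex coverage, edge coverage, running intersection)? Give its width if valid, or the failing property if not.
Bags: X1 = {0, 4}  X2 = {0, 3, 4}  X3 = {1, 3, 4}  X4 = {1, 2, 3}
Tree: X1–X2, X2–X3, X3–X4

A tree decomposition must satisfy three properties: every vertex lies in some bag; for every edge, both endpoints lie together in some bag; and for every vertex, the bags containing it form a connected subtree. Here vertex 5 appears in no bag, so the decomposition is invalid.

No — vertex 5 appears in no bag.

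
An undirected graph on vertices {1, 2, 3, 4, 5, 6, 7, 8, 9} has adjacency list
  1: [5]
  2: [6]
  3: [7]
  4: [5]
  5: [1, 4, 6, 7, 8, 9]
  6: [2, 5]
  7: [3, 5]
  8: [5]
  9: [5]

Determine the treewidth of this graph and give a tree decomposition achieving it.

Treewidth 1.
One optimal decomposition is:
Bags: B1 = {1, 5}  B2 = {5, 8}  B3 = {5, 7}  B4 = {5, 6}  B5 = {4, 5}  B6 = {3, 7}  B7 = {5, 9}  B8 = {2, 6}
Tree: B1–B2, B2–B3, B2–B4, B1–B5, B3–B6, B3–B7, B4–B8

Every bag has size at most 2, so the width is 2 − 1 = 1 and tw(G) ≤ 1. Any graph with an edge has treewidth ≥ 1, and G has the edge 5–1. The upper and lower bounds meet at 1, so that is the treewidth.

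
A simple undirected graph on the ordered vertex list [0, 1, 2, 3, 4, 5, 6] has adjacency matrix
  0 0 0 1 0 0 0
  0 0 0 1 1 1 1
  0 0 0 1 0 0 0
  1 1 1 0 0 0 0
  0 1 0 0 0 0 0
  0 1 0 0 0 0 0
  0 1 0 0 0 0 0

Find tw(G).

1

A width-1 tree decomposition is:
Bags: B1 = {1, 5}  B2 = {1, 3}  B3 = {2, 3}  B4 = {1, 6}  B5 = {1, 4}  B6 = {0, 3}
Tree: B1–B2, B2–B3, B1–B4, B4–B5, B3–B6
Each bag holds 2 vertices, so the decomposition has width 1, which upper-bounds the treewidth. Any graph with an edge has treewidth ≥ 1, and G has the edge 1–5. The upper and lower bounds meet at 1, so that is the treewidth.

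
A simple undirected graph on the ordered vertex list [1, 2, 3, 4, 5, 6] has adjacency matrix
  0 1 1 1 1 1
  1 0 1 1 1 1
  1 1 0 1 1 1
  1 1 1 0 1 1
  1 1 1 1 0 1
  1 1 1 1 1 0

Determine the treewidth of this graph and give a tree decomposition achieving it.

Treewidth 5.
One such decomposition:
Bags: B1 = {1, 2, 3, 4, 5, 6}
Tree: (single bag)

A single bag containing all 6 vertices is trivially a valid decomposition of width 5. For the lower bound, the 6 vertices {1, 2, 3, 4, 5, 6} are pairwise adjacent, and any tree decomposition puts a clique entirely inside one bag — forcing width ≥ 5. Hence tw(G) = 5 exactly.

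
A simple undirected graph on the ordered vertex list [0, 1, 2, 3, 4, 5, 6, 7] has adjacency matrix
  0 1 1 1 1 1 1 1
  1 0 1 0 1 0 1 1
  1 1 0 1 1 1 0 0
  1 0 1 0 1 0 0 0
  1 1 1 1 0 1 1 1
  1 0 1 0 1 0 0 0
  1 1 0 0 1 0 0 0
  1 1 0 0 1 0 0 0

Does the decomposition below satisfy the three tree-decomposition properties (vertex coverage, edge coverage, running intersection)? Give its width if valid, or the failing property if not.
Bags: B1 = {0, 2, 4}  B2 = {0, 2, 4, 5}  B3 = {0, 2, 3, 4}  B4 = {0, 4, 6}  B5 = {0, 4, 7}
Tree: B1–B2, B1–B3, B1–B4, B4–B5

No — vertex 1 appears in no bag.

A tree decomposition must satisfy three properties: every vertex lies in some bag; for every edge, both endpoints lie together in some bag; and for every vertex, the bags containing it form a connected subtree. Here vertex 1 appears in no bag, so the decomposition is invalid.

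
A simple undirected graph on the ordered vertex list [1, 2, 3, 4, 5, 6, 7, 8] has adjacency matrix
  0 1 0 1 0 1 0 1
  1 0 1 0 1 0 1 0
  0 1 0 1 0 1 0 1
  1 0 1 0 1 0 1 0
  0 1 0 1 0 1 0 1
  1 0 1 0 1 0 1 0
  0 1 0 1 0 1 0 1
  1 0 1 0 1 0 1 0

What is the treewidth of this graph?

A width-4 tree decomposition is:
Bags: B1 = {2, 4, 5, 6, 8}  B2 = {2, 3, 4, 6, 8}  B3 = {1, 2, 4, 6, 8}  B4 = {2, 4, 6, 7, 8}
Tree: B1–B2, B2–B3, B3–B4
The largest bag has 5 vertices, giving width 4; this decomposition certifies tw(G) ≤ 4. For the lower bound: the 5 vertex sets {5,8}, {2,3}, {1,6}, {4}, {7} are disjoint, each induces a connected subgraph, and every pair is joined by at least one edge of G. Contracting each set to a single vertex therefore yields K_{5} as a minor, and since treewidth is minor-monotone, tw(G) ≥ tw(K_{5}) = 4. Hence tw(G) = 4 exactly.

4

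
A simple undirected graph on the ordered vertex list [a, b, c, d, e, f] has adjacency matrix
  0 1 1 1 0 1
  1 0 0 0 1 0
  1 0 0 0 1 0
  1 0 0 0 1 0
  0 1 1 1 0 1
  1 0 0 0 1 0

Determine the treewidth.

A width-2 tree decomposition is:
Bags: B1 = {a, e, f}  B2 = {a, b, e}  B3 = {a, d, e}  B4 = {a, c, e}
Tree: B1–B2, B2–B3, B3–B4
Every bag has size at most 3, so the width is 3 − 1 = 2 and tw(G) ≤ 2. For the lower bound, G contains the cycle a–f–e–b–a, so G is not a forest; only forests have treewidth ≤ 1, hence tw(G) ≥ 2. Combining the bounds, tw(G) = 2.

2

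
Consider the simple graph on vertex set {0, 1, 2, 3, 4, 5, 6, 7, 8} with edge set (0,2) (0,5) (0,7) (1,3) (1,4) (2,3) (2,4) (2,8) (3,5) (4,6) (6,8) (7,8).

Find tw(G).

3

A width-3 tree decomposition is:
Bags: B1 = {0, 5, 7, 8}  B2 = {0, 2, 5, 8}  B3 = {2, 3, 5, 8}  B4 = {2, 3, 6, 8}  B5 = {2, 3, 4, 6}  B6 = {1, 3, 4, 6}
Tree: B1–B2, B2–B3, B3–B4, B4–B5, B5–B6
The largest bag has 4 vertices, giving width 3; this decomposition certifies tw(G) ≤ 3. For the lower bound: the 4 vertex sets {0,5,7}, {8}, {2}, {1,3,4,6} are disjoint, each induces a connected subgraph, and every pair is joined by at least one edge of G. Contracting each set to a single vertex therefore yields K_{4} as a minor, and since treewidth is minor-monotone, tw(G) ≥ tw(K_{4}) = 3. Hence tw(G) = 3 exactly.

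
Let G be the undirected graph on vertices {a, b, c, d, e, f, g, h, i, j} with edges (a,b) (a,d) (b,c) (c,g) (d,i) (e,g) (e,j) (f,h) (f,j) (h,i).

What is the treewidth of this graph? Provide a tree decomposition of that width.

Treewidth 2.
Bags: B1 = {d, h, i}  B2 = {a, d, h}  B3 = {a, b, h}  B4 = {b, c, h}  B5 = {c, g, h}  B6 = {e, g, h}  B7 = {e, h, j}  B8 = {f, h, j}
Tree: B1–B2, B2–B3, B3–B4, B4–B5, B5–B6, B6–B7, B7–B8

Each bag holds 3 vertices, so the decomposition has width 2, which upper-bounds the treewidth. The edges h–i–d–a–b–c–g–e–j–f–h form a cycle, so G is not a tree and its treewidth is at least 2. Hence tw(G) = 2 exactly.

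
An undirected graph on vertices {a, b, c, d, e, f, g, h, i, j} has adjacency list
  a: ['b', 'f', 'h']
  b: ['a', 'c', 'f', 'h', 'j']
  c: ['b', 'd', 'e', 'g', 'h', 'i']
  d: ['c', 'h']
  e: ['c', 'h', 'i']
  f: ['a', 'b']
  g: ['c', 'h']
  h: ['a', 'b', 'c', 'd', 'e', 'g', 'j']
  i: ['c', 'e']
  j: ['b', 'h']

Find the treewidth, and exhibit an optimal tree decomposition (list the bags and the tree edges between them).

Treewidth 2.
Bags: B1 = {b, c, h}  B2 = {a, b, h}  B3 = {c, d, h}  B4 = {c, g, h}  B5 = {b, h, j}  B6 = {c, e, h}  B7 = {a, b, f}  B8 = {c, e, i}
Tree: B1–B2, B1–B3, B1–B4, B2–B5, B4–B6, B2–B7, B6–B8

Every bag has size at most 3, so the width is 3 − 1 = 2 and tw(G) ≤ 2. For the lower bound, the 3 vertices {b, h, j} are pairwise adjacent, and any tree decomposition puts a clique entirely inside one bag — forcing width ≥ 2. Hence tw(G) = 2 exactly.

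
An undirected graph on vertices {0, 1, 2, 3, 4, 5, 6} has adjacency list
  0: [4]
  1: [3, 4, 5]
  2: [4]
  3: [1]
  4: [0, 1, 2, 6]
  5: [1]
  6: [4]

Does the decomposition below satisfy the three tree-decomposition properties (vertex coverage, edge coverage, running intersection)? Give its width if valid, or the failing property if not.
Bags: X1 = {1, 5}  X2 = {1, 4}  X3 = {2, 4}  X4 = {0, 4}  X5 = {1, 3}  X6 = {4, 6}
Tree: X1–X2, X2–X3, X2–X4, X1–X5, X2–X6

Vertex coverage: the bags together contain {0, 1, 2, 3, 4, 5, 6}, the full vertex set. Edge coverage: each edge of G has both endpoints in at least one bag. Running intersection: for every vertex, the bags containing it form a connected subtree. All three properties hold, so this is a valid tree decomposition of width max|bag| − 1 = 1, and hence tw(G) ≤ 1.

Yes; width 1.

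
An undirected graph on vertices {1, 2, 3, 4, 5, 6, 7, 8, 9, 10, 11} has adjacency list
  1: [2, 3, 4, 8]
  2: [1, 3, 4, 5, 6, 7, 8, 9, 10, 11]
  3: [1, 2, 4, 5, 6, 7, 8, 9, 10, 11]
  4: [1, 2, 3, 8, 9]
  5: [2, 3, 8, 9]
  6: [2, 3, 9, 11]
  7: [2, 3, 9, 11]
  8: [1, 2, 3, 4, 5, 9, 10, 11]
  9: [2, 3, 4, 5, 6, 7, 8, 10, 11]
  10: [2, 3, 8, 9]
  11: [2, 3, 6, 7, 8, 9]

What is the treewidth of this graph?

A width-4 tree decomposition is:
Bags: B1 = {1, 2, 3, 4, 8}  B2 = {2, 3, 4, 8, 9}  B3 = {2, 3, 8, 9, 11}  B4 = {2, 3, 7, 9, 11}  B5 = {2, 3, 6, 9, 11}  B6 = {2, 3, 5, 8, 9}  B7 = {2, 3, 8, 9, 10}
Tree: B1–B2, B2–B3, B3–B4, B4–B5, B2–B6, B2–B7
Every bag has size at most 5, so the width is 5 − 1 = 4 and tw(G) ≤ 4. Conversely, {1, 2, 3, 4, 8} is a clique of size 5, and the vertices of any clique must share a bag in every tree decomposition; so some bag has ≥ 5 vertices and tw(G) ≥ 4. The upper and lower bounds meet at 4, so that is the treewidth.

4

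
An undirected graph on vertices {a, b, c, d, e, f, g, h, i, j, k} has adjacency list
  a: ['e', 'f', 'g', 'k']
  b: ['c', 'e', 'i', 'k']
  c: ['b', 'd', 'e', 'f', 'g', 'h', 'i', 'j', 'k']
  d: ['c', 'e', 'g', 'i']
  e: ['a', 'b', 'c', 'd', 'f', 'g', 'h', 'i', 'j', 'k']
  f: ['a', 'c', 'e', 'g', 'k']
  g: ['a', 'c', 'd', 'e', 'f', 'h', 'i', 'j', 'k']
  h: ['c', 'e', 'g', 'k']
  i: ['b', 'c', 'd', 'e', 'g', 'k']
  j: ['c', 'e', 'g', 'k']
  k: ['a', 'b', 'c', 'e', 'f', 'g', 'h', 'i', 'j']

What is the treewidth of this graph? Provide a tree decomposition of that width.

Treewidth 4.
One optimal decomposition is:
Bags: B1 = {c, e, g, i, k}  B2 = {b, c, e, i, k}  B3 = {c, e, f, g, k}  B4 = {c, d, e, g, i}  B5 = {c, e, g, h, k}  B6 = {c, e, g, j, k}  B7 = {a, e, f, g, k}
Tree: B1–B2, B1–B3, B1–B4, B1–B5, B1–B6, B3–B7

Each bag holds 5 vertices, so the decomposition has width 4, which upper-bounds the treewidth. Conversely, {c, d, e, g, i} is a clique of size 5, and the vertices of any clique must share a bag in every tree decomposition; so some bag has ≥ 5 vertices and tw(G) ≥ 4. Hence tw(G) = 4 exactly.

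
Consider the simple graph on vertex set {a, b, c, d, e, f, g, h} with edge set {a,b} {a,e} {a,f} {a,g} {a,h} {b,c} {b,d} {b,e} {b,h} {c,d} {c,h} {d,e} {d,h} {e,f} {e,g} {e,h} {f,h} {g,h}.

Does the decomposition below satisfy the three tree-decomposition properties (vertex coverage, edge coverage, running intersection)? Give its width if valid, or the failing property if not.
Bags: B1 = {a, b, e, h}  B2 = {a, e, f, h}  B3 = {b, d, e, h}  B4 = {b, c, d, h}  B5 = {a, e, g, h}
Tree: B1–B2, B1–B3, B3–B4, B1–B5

Checking the three conditions: (i) the bags cover all of {a, b, c, d, e, f, g, h}; (ii) for each edge, some bag contains both endpoints; (iii) the bags containing any fixed vertex form a subtree. All hold, so the decomposition is valid with width 4 − 1 = 3.

Yes; width 3.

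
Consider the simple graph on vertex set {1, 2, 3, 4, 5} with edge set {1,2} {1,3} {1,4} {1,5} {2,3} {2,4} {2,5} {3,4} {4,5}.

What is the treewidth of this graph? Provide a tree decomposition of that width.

The largest bag has 4 vertices, giving width 3; this decomposition certifies tw(G) ≤ 3. For the lower bound, the 4 vertices {1, 2, 3, 4} are pairwise adjacent, and any tree decomposition puts a clique entirely inside one bag — forcing width ≥ 3. The upper and lower bounds meet at 3, so that is the treewidth.

Treewidth 3.
Bags: B1 = {1, 2, 3, 4}  B2 = {1, 2, 4, 5}
Tree: B1–B2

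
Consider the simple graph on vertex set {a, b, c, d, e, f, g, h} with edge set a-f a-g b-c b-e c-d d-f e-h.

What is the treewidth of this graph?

A width-1 tree decomposition is:
Bags: B1 = {e, h}  B2 = {b, e}  B3 = {b, c}  B4 = {c, d}  B5 = {d, f}  B6 = {a, f}  B7 = {a, g}
Tree: B1–B2, B2–B3, B3–B4, B4–B5, B5–B6, B6–B7
The largest bag has 2 vertices, giving width 1; this decomposition certifies tw(G) ≤ 1. Since G has at least one edge (e.g. h–e), it is not an edgeless graph, so tw(G) ≥ 1. Hence tw(G) = 1 exactly.

1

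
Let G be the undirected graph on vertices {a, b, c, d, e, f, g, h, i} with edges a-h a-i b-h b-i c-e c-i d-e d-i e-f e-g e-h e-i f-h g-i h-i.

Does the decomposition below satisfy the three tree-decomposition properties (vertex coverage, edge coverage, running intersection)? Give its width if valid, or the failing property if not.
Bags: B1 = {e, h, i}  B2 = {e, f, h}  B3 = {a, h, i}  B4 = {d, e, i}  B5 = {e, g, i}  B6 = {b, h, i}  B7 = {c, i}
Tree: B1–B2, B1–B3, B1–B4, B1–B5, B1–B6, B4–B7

No — edge (e,c) lies in no bag.

A tree decomposition must satisfy three properties: every vertex lies in some bag; for every edge, both endpoints lie together in some bag; and for every vertex, the bags containing it form a connected subtree. Here edge (e,c) lies in no bag, so the decomposition is invalid.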